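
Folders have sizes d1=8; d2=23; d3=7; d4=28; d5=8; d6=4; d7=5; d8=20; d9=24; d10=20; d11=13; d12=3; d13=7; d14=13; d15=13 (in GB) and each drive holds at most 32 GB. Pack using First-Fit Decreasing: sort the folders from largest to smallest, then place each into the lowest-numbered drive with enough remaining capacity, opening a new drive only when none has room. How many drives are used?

7

Sorted descending: 28, 24, 23, 20, 20, 13, 13, 13, 8, 8, 7, 7, 5, 4, 3.
drive 1: place 28 GB, 4 GB left
drive 2: place 24 GB, 8 GB left
drive 3: place 23 GB, 9 GB left
drive 4: place 20 GB, 12 GB left
drive 5: place 20 GB, 12 GB left
drive 6: place 13 GB, 19 GB left
drive 6: place 13 GB, 6 GB left
drive 7: place 13 GB, 19 GB left
drive 2: place 8 GB, 0 GB left
drive 3: place 8 GB, 1 GB left
drive 4: place 7 GB, 5 GB left
drive 5: place 7 GB, 5 GB left
drive 4: place 5 GB, 0 GB left
drive 1: place 4 GB, 0 GB left
drive 5: place 3 GB, 2 GB left
Final drives: [28,4] [24,8] [23,8] [20,7,5] [20,7,3] [13,13] [13].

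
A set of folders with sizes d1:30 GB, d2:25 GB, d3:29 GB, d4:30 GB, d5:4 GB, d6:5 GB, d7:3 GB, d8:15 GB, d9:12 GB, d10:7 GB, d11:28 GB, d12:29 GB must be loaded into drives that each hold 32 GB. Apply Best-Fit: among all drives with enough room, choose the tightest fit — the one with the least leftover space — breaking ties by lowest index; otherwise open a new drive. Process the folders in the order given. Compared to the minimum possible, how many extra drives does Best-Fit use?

1

Best-Fit: [30] [25,4,3] [29] [30] [5,15,12] [7] [28] [29] → 8 drives.
Total size 217 GB; any packing needs at least ⌈217/32⌉ = 7 drives.
An optimal packing achieves that bound: [30] [30] [29,3] [29] [28,4] [25,7] [15,12,5] → 7 drives.
Excess: 8 − 7 = 1.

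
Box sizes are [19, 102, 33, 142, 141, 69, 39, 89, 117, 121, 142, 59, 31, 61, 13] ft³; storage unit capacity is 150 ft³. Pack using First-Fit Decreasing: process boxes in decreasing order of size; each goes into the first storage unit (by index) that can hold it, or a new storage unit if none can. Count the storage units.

9

Sorted descending: 142, 142, 141, 121, 117, 102, 89, 69, 61, 59, 39, 33, 31, 19, 13.
142 ft³ → storage unit 1 (remaining 8 ft³)
142 ft³ → storage unit 2 (remaining 8 ft³)
141 ft³ → storage unit 3 (remaining 9 ft³)
121 ft³ → storage unit 4 (remaining 29 ft³)
117 ft³ → storage unit 5 (remaining 33 ft³)
102 ft³ → storage unit 6 (remaining 48 ft³)
89 ft³ → storage unit 7 (remaining 61 ft³)
69 ft³ → storage unit 8 (remaining 81 ft³)
61 ft³ → storage unit 7 (remaining 0 ft³)
59 ft³ → storage unit 8 (remaining 22 ft³)
39 ft³ → storage unit 6 (remaining 9 ft³)
33 ft³ → storage unit 5 (remaining 0 ft³)
31 ft³ → storage unit 9 (remaining 119 ft³)
19 ft³ → storage unit 4 (remaining 10 ft³)
13 ft³ → storage unit 8 (remaining 9 ft³)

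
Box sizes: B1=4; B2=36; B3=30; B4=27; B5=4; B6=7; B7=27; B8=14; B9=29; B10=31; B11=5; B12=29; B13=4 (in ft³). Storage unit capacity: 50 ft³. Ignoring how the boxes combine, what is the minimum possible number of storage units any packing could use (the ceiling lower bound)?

5 storage units

Total size = 4 + 36 + 30 + 27 + 4 + 7 + 27 + 14 + 29 + 31 + 5 + 29 + 4 = 247 ft³.
⌈247 / 50⌉ = 5.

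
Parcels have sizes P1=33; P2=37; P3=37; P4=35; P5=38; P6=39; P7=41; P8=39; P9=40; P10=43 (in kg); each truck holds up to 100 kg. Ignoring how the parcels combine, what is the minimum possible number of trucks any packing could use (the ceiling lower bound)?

Total size = 33 + 37 + 37 + 35 + 38 + 39 + 41 + 39 + 40 + 43 = 382 kg.
⌈382 / 100⌉ = 4.

4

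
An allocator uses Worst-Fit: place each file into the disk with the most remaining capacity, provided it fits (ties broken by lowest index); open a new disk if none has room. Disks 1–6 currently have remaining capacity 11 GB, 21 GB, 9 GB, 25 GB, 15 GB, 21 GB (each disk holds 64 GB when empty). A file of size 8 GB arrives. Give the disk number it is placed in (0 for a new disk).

Disks with room: disk 1 (11 GB), disk 2 (21 GB), disk 3 (9 GB), disk 4 (25 GB), disk 5 (15 GB), disk 6 (21 GB).
Most room is disk 4 with 25 GB free.

4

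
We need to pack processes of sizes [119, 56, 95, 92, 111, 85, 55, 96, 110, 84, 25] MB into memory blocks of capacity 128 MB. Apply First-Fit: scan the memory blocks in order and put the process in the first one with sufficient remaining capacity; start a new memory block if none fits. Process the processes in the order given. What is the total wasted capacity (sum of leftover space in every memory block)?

224

memory block 1: place 119 MB, 9 MB left
memory block 2: place 56 MB, 72 MB left
memory block 3: place 95 MB, 33 MB left
memory block 4: place 92 MB, 36 MB left
memory block 5: place 111 MB, 17 MB left
memory block 6: place 85 MB, 43 MB left
memory block 2: place 55 MB, 17 MB left
memory block 7: place 96 MB, 32 MB left
memory block 8: place 110 MB, 18 MB left
memory block 9: place 84 MB, 44 MB left
memory block 3: place 25 MB, 8 MB left
9 memory blocks × 128 MB = 1152 MB; used 928 MB; unused 224 MB.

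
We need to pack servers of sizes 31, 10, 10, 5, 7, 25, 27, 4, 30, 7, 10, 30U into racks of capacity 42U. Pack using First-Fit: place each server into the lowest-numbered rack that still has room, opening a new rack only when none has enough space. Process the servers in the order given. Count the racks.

6

Put 31U in rack 1; 11U remain.
Put 10U in rack 1; 1U remain.
Put 10U in rack 2; 32U remain.
Put 5U in rack 2; 27U remain.
Put 7U in rack 2; 20U remain.
Put 25U in rack 3; 17U remain.
Put 27U in rack 4; 15U remain.
Put 4U in rack 2; 16U remain.
Put 30U in rack 5; 12U remain.
Put 7U in rack 2; 9U remain.
Put 10U in rack 3; 7U remain.
Put 30U in rack 6; 12U remain.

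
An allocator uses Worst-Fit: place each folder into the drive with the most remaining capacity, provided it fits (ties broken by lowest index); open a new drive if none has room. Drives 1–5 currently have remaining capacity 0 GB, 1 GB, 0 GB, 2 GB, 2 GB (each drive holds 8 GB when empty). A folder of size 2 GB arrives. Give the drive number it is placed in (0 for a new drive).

Drives with room: drive 4 (2 GB), drive 5 (2 GB).
Most room is drive 4 with 2 GB free.

4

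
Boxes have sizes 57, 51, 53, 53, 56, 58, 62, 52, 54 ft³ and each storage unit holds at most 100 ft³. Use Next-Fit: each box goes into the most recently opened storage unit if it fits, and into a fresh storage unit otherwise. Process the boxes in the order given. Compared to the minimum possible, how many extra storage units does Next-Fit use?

0

Next-Fit: [57] [51] [53] [53] [56] [58] [62] [52] [54] → 9 storage units.
9 boxes exceed 50 ft³ (half the capacity), and no two of those can share a storage unit, so at least 9 storage units are needed.
So 9 is already optimal.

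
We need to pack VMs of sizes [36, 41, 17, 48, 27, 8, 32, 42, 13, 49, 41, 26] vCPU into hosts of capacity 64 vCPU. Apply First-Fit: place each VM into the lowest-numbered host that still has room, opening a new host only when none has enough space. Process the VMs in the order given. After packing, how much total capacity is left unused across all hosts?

132

Put 36 vCPU in host 1; 28 vCPU remain.
Put 41 vCPU in host 2; 23 vCPU remain.
Put 17 vCPU in host 1; 11 vCPU remain.
Put 48 vCPU in host 3; 16 vCPU remain.
Put 27 vCPU in host 4; 37 vCPU remain.
Put 8 vCPU in host 1; 3 vCPU remain.
Put 32 vCPU in host 4; 5 vCPU remain.
Put 42 vCPU in host 5; 22 vCPU remain.
Put 13 vCPU in host 2; 10 vCPU remain.
Put 49 vCPU in host 6; 15 vCPU remain.
Put 41 vCPU in host 7; 23 vCPU remain.
Put 26 vCPU in host 8; 38 vCPU remain.
8 hosts × 64 vCPU = 512 vCPU; used 380 vCPU; unused 132 vCPU.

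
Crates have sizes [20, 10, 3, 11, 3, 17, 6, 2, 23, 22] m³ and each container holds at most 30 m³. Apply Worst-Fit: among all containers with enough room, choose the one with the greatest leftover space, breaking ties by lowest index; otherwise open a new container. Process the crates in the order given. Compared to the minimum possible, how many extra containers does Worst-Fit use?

Worst-Fit: [20,10] [3,11,3,6] [17,2] [23] [22] → 5 containers.
Total size 117 m³; any packing needs at least ⌈117/30⌉ = 4 containers.
An optimal packing achieves that bound: [23,6] [22,3,3,2] [20,10] [17,11] → 4 containers.
Excess: 5 − 4 = 1.

1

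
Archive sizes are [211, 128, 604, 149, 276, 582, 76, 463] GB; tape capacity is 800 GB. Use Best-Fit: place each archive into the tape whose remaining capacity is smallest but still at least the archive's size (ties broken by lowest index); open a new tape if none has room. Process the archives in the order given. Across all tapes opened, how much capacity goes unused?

211 GB → tape 1 (remaining 589 GB)
128 GB → tape 1 (remaining 461 GB)
604 GB → tape 2 (remaining 196 GB)
149 GB → tape 2 (remaining 47 GB)
276 GB → tape 1 (remaining 185 GB)
582 GB → tape 3 (remaining 218 GB)
76 GB → tape 1 (remaining 109 GB)
463 GB → tape 4 (remaining 337 GB)
4 tapes × 800 GB = 3200 GB; used 2489 GB; unused 711 GB.

711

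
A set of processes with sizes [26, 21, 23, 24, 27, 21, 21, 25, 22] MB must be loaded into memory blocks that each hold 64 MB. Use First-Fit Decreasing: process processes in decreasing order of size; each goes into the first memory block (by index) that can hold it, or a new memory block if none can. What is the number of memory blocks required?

4 memory blocks

Sorted descending: 27, 26, 25, 24, 23, 22, 21, 21, 21.
memory block 1: place 27 MB, 37 MB left
memory block 1: place 26 MB, 11 MB left
memory block 2: place 25 MB, 39 MB left
memory block 2: place 24 MB, 15 MB left
memory block 3: place 23 MB, 41 MB left
memory block 3: place 22 MB, 19 MB left
memory block 4: place 21 MB, 43 MB left
memory block 4: place 21 MB, 22 MB left
memory block 4: place 21 MB, 1 MB left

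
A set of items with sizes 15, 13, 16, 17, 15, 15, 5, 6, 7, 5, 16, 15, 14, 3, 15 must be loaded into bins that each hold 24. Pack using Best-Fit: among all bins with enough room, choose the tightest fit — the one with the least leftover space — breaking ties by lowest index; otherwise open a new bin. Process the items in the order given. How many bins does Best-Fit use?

10

Put 15 in bin 1; 9 remain.
Put 13 in bin 2; 11 remain.
Put 16 in bin 3; 8 remain.
Put 17 in bin 4; 7 remain.
Put 15 in bin 5; 9 remain.
Put 15 in bin 6; 9 remain.
Put 5 in bin 4; 2 remain.
Put 6 in bin 3; 2 remain.
Put 7 in bin 1; 2 remain.
Put 5 in bin 5; 4 remain.
Put 16 in bin 7; 8 remain.
Put 15 in bin 8; 9 remain.
Put 14 in bin 9; 10 remain.
Put 3 in bin 5; 1 remain.
Put 15 in bin 10; 9 remain.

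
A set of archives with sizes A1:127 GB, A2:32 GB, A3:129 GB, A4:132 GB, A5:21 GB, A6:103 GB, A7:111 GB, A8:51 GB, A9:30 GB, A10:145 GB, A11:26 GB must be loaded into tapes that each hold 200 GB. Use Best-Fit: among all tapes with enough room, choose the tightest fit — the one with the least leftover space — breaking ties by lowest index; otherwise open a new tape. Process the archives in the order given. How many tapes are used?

6 tapes

tape 1: place A1 (127 GB), 73 GB left
tape 1: place A2 (32 GB), 41 GB left
tape 2: place A3 (129 GB), 71 GB left
tape 3: place A4 (132 GB), 68 GB left
tape 1: place A5 (21 GB), 20 GB left
tape 4: place A6 (103 GB), 97 GB left
tape 5: place A7 (111 GB), 89 GB left
tape 3: place A8 (51 GB), 17 GB left
tape 2: place A9 (30 GB), 41 GB left
tape 6: place A10 (145 GB), 55 GB left
tape 2: place A11 (26 GB), 15 GB left
Final tapes: [127,32,21] [129,30,26] [132,51] [103] [111] [145].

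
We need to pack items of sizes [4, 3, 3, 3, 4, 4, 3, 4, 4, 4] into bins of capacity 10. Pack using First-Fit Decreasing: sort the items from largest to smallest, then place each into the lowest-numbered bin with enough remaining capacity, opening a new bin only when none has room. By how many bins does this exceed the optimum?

1

First-Fit Decreasing: [4,4] [4,4] [4,4] [3,3,3] [3] → 5 bins.
Total size 36; any packing needs at least ⌈36/10⌉ = 4 bins.
An optimal packing achieves that bound: [4,4] [4,4] [4,3,3] [4,3,3] → 4 bins.
Excess: 5 − 4 = 1.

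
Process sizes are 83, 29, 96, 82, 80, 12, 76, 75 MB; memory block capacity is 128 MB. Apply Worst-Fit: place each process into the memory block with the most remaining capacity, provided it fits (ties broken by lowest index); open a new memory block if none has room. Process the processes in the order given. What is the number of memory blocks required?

6 memory blocks

83 MB → memory block 1 (remaining 45 MB)
29 MB → memory block 1 (remaining 16 MB)
96 MB → memory block 2 (remaining 32 MB)
82 MB → memory block 3 (remaining 46 MB)
80 MB → memory block 4 (remaining 48 MB)
12 MB → memory block 4 (remaining 36 MB)
76 MB → memory block 5 (remaining 52 MB)
75 MB → memory block 6 (remaining 53 MB)
Final memory blocks: [83,29] [96] [82] [80,12] [76] [75].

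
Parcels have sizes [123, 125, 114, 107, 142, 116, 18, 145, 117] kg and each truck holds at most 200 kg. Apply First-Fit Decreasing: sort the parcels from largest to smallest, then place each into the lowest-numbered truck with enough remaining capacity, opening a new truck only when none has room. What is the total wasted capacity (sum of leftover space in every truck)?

593

Sorted descending: 145, 142, 125, 123, 117, 116, 114, 107, 18.
145 kg → truck 1 (remaining 55 kg)
142 kg → truck 2 (remaining 58 kg)
125 kg → truck 3 (remaining 75 kg)
123 kg → truck 4 (remaining 77 kg)
117 kg → truck 5 (remaining 83 kg)
116 kg → truck 6 (remaining 84 kg)
114 kg → truck 7 (remaining 86 kg)
107 kg → truck 8 (remaining 93 kg)
18 kg → truck 1 (remaining 37 kg)
8 trucks × 200 kg = 1600 kg; used 1007 kg; unused 593 kg.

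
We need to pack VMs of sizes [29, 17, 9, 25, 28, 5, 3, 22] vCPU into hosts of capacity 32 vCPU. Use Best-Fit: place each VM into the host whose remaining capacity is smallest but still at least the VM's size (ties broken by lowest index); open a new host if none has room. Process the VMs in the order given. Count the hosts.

5 hosts

Put 29 vCPU in host 1; 3 vCPU remain.
Put 17 vCPU in host 2; 15 vCPU remain.
Put 9 vCPU in host 2; 6 vCPU remain.
Put 25 vCPU in host 3; 7 vCPU remain.
Put 28 vCPU in host 4; 4 vCPU remain.
Put 5 vCPU in host 2; 1 vCPU remain.
Put 3 vCPU in host 1; 0 vCPU remain.
Put 22 vCPU in host 5; 10 vCPU remain.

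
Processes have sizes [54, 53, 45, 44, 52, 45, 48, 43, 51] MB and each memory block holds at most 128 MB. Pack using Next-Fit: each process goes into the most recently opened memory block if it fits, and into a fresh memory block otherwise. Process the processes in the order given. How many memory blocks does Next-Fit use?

5 memory blocks

54 MB → memory block 1 (remaining 74 MB)
53 MB → memory block 1 (remaining 21 MB)
45 MB → memory block 2 (remaining 83 MB)
44 MB → memory block 2 (remaining 39 MB)
52 MB → memory block 3 (remaining 76 MB)
45 MB → memory block 3 (remaining 31 MB)
48 MB → memory block 4 (remaining 80 MB)
43 MB → memory block 4 (remaining 37 MB)
51 MB → memory block 5 (remaining 77 MB)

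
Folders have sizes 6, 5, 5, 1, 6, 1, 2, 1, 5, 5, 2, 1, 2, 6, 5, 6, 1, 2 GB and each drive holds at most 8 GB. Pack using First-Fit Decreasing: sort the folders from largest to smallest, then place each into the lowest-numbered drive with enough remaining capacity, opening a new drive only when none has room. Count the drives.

Sorted descending: 6, 6, 6, 6, 5, 5, 5, 5, 5, 2, 2, 2, 2, 1, 1, 1, 1, 1.
6 GB → drive 1 (remaining 2 GB)
6 GB → drive 2 (remaining 2 GB)
6 GB → drive 3 (remaining 2 GB)
6 GB → drive 4 (remaining 2 GB)
5 GB → drive 5 (remaining 3 GB)
5 GB → drive 6 (remaining 3 GB)
5 GB → drive 7 (remaining 3 GB)
5 GB → drive 8 (remaining 3 GB)
5 GB → drive 9 (remaining 3 GB)
2 GB → drive 1 (remaining 0 GB)
2 GB → drive 2 (remaining 0 GB)
2 GB → drive 3 (remaining 0 GB)
2 GB → drive 4 (remaining 0 GB)
1 GB → drive 5 (remaining 2 GB)
1 GB → drive 5 (remaining 1 GB)
1 GB → drive 5 (remaining 0 GB)
1 GB → drive 6 (remaining 2 GB)
1 GB → drive 6 (remaining 1 GB)

9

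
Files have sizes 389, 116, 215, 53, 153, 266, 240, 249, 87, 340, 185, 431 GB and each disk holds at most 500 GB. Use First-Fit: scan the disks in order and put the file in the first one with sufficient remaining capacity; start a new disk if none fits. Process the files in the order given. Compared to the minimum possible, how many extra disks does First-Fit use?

First-Fit: [389,53] [116,215,153] [266,87] [240,249] [340] [185] [431] → 7 disks.
Total size 2724 GB; any packing needs at least ⌈2724/500⌉ = 6 disks.
An optimal packing achieves that bound: [431,53] [389,87] [340,153] [266,215] [249,240] [185,116] → 6 disks.
Excess: 7 − 6 = 1.

1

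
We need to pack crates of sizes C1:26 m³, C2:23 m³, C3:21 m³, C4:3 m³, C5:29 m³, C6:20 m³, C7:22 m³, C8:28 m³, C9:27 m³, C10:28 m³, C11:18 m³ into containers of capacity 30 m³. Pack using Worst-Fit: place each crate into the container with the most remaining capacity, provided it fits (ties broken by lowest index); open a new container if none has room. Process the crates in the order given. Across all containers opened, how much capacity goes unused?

55

Put C1 (26 m³) in container 1; 4 m³ remain.
Put C2 (23 m³) in container 2; 7 m³ remain.
Put C3 (21 m³) in container 3; 9 m³ remain.
Put C4 (3 m³) in container 3; 6 m³ remain.
Put C5 (29 m³) in container 4; 1 m³ remain.
Put C6 (20 m³) in container 5; 10 m³ remain.
Put C7 (22 m³) in container 6; 8 m³ remain.
Put C8 (28 m³) in container 7; 2 m³ remain.
Put C9 (27 m³) in container 8; 3 m³ remain.
Put C10 (28 m³) in container 9; 2 m³ remain.
Put C11 (18 m³) in container 10; 12 m³ remain.
10 containers × 30 m³ = 300 m³; used 245 m³; unused 55 m³.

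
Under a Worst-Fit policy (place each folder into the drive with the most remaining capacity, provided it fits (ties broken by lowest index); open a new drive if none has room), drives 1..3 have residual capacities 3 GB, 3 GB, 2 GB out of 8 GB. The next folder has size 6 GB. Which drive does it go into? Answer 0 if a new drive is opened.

0

No drive has ≥ 6 GB free, so a new drive is opened.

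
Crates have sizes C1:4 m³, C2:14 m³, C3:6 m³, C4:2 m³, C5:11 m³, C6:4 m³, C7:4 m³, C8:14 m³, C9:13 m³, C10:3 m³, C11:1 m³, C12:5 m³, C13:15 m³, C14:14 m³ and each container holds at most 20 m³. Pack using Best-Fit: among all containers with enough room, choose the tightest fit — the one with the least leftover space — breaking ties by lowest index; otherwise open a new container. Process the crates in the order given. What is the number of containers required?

C1 (4 m³) → container 1 (remaining 16 m³)
C2 (14 m³) → container 1 (remaining 2 m³)
C3 (6 m³) → container 2 (remaining 14 m³)
C4 (2 m³) → container 1 (remaining 0 m³)
C5 (11 m³) → container 2 (remaining 3 m³)
C6 (4 m³) → container 3 (remaining 16 m³)
C7 (4 m³) → container 3 (remaining 12 m³)
C8 (14 m³) → container 4 (remaining 6 m³)
C9 (13 m³) → container 5 (remaining 7 m³)
C10 (3 m³) → container 2 (remaining 0 m³)
C11 (1 m³) → container 4 (remaining 5 m³)
C12 (5 m³) → container 4 (remaining 0 m³)
C13 (15 m³) → container 6 (remaining 5 m³)
C14 (14 m³) → container 7 (remaining 6 m³)

7 containers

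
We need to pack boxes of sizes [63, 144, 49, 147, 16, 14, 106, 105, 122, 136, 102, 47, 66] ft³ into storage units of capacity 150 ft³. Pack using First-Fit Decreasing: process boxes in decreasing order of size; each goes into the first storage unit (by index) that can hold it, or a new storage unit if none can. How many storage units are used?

9

Sorted descending: 147, 144, 136, 122, 106, 105, 102, 66, 63, 49, 47, 16, 14.
storage unit 1: place 147 ft³, 3 ft³ left
storage unit 2: place 144 ft³, 6 ft³ left
storage unit 3: place 136 ft³, 14 ft³ left
storage unit 4: place 122 ft³, 28 ft³ left
storage unit 5: place 106 ft³, 44 ft³ left
storage unit 6: place 105 ft³, 45 ft³ left
storage unit 7: place 102 ft³, 48 ft³ left
storage unit 8: place 66 ft³, 84 ft³ left
storage unit 8: place 63 ft³, 21 ft³ left
storage unit 9: place 49 ft³, 101 ft³ left
storage unit 7: place 47 ft³, 1 ft³ left
storage unit 4: place 16 ft³, 12 ft³ left
storage unit 3: place 14 ft³, 0 ft³ left
Final storage units: [147] [144] [136,14] [122,16] [106] [105] [102,47] [66,63] [49].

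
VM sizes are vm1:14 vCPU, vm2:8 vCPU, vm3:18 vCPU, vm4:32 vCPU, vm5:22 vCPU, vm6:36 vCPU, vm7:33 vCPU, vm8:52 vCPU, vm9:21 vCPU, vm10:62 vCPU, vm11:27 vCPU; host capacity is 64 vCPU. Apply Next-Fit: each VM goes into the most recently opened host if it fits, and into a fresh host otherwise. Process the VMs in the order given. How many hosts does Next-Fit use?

Put vm1 (14 vCPU) in host 1; 50 vCPU remain.
Put vm2 (8 vCPU) in host 1; 42 vCPU remain.
Put vm3 (18 vCPU) in host 1; 24 vCPU remain.
Put vm4 (32 vCPU) in host 2; 32 vCPU remain.
Put vm5 (22 vCPU) in host 2; 10 vCPU remain.
Put vm6 (36 vCPU) in host 3; 28 vCPU remain.
Put vm7 (33 vCPU) in host 4; 31 vCPU remain.
Put vm8 (52 vCPU) in host 5; 12 vCPU remain.
Put vm9 (21 vCPU) in host 6; 43 vCPU remain.
Put vm10 (62 vCPU) in host 7; 2 vCPU remain.
Put vm11 (27 vCPU) in host 8; 37 vCPU remain.

8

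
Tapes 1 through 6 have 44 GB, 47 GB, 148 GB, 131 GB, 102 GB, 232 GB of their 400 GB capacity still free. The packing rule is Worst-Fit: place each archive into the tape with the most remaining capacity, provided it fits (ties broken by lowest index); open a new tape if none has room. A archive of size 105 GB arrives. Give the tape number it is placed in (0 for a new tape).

6

Tapes with room: tape 3 (148 GB), tape 4 (131 GB), tape 6 (232 GB).
Most room is tape 6 with 232 GB free.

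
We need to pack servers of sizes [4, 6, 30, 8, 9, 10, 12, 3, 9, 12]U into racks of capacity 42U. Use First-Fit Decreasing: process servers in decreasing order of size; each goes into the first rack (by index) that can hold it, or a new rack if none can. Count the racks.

Sorted descending: 30, 12, 12, 10, 9, 9, 8, 6, 4, 3.
30U → rack 1 (remaining 12U)
12U → rack 1 (remaining 0U)
12U → rack 2 (remaining 30U)
10U → rack 2 (remaining 20U)
9U → rack 2 (remaining 11U)
9U → rack 2 (remaining 2U)
8U → rack 3 (remaining 34U)
6U → rack 3 (remaining 28U)
4U → rack 3 (remaining 24U)
3U → rack 3 (remaining 21U)
Final racks: [30,12] [12,10,9,9] [8,6,4,3].

3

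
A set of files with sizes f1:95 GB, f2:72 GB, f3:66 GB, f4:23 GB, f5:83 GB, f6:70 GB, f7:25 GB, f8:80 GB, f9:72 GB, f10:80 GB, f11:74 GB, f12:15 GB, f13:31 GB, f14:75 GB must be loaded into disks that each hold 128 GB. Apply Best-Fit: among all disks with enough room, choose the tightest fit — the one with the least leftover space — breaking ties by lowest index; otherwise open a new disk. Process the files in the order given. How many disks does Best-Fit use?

10

Put f1 (95 GB) in disk 1; 33 GB remain.
Put f2 (72 GB) in disk 2; 56 GB remain.
Put f3 (66 GB) in disk 3; 62 GB remain.
Put f4 (23 GB) in disk 1; 10 GB remain.
Put f5 (83 GB) in disk 4; 45 GB remain.
Put f6 (70 GB) in disk 5; 58 GB remain.
Put f7 (25 GB) in disk 4; 20 GB remain.
Put f8 (80 GB) in disk 6; 48 GB remain.
Put f9 (72 GB) in disk 7; 56 GB remain.
Put f10 (80 GB) in disk 8; 48 GB remain.
Put f11 (74 GB) in disk 9; 54 GB remain.
Put f12 (15 GB) in disk 4; 5 GB remain.
Put f13 (31 GB) in disk 6; 17 GB remain.
Put f14 (75 GB) in disk 10; 53 GB remain.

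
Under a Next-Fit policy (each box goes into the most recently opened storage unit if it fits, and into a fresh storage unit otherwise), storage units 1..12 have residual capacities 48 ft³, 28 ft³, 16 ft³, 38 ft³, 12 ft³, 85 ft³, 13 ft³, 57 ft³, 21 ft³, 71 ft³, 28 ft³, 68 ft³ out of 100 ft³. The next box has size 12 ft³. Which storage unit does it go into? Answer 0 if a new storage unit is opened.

12

Next-Fit only looks at storage unit 12, which has 68 ft³ free.
12 ft³ fits there.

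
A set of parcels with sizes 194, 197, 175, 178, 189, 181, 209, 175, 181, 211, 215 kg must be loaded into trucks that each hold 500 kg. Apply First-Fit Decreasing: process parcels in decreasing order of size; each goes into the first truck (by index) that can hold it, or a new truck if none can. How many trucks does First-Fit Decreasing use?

6 trucks

Sorted descending: 215, 211, 209, 197, 194, 189, 181, 181, 178, 175, 175.
215 kg → truck 1 (remaining 285 kg)
211 kg → truck 1 (remaining 74 kg)
209 kg → truck 2 (remaining 291 kg)
197 kg → truck 2 (remaining 94 kg)
194 kg → truck 3 (remaining 306 kg)
189 kg → truck 3 (remaining 117 kg)
181 kg → truck 4 (remaining 319 kg)
181 kg → truck 4 (remaining 138 kg)
178 kg → truck 5 (remaining 322 kg)
175 kg → truck 5 (remaining 147 kg)
175 kg → truck 6 (remaining 325 kg)
Final trucks: [215,211] [209,197] [194,189] [181,181] [178,175] [175].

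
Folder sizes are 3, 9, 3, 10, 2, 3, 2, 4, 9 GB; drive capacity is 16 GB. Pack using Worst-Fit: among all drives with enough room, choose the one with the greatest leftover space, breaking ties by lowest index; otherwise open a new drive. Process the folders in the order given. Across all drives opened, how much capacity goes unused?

3

Put 3 GB in drive 1; 13 GB remain.
Put 9 GB in drive 1; 4 GB remain.
Put 3 GB in drive 1; 1 GB remain.
Put 10 GB in drive 2; 6 GB remain.
Put 2 GB in drive 2; 4 GB remain.
Put 3 GB in drive 2; 1 GB remain.
Put 2 GB in drive 3; 14 GB remain.
Put 4 GB in drive 3; 10 GB remain.
Put 9 GB in drive 3; 1 GB remain.
3 drives × 16 GB = 48 GB; used 45 GB; unused 3 GB.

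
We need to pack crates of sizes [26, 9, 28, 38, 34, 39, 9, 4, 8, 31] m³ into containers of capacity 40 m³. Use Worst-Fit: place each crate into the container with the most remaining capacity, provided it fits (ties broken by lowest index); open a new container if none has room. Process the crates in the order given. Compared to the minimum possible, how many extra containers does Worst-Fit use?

Worst-Fit: [26,9] [28,9] [38] [34,4] [39] [8,31] → 6 containers.
Total size 226 m³; any packing needs at least ⌈226/40⌉ = 6 containers.
So 6 is already optimal.

0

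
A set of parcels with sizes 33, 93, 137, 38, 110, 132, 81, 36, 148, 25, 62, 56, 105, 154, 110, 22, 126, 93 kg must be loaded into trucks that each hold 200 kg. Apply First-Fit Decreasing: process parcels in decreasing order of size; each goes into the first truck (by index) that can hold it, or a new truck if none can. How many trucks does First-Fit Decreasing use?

9 trucks

Sorted descending: 154, 148, 137, 132, 126, 110, 110, 105, 93, 93, 81, 62, 56, 38, 36, 33, 25, 22.
154 kg → truck 1 (remaining 46 kg)
148 kg → truck 2 (remaining 52 kg)
137 kg → truck 3 (remaining 63 kg)
132 kg → truck 4 (remaining 68 kg)
126 kg → truck 5 (remaining 74 kg)
110 kg → truck 6 (remaining 90 kg)
110 kg → truck 7 (remaining 90 kg)
105 kg → truck 8 (remaining 95 kg)
93 kg → truck 8 (remaining 2 kg)
93 kg → truck 9 (remaining 107 kg)
81 kg → truck 6 (remaining 9 kg)
62 kg → truck 3 (remaining 1 kg)
56 kg → truck 4 (remaining 12 kg)
38 kg → truck 1 (remaining 8 kg)
36 kg → truck 2 (remaining 16 kg)
33 kg → truck 5 (remaining 41 kg)
25 kg → truck 5 (remaining 16 kg)
22 kg → truck 7 (remaining 68 kg)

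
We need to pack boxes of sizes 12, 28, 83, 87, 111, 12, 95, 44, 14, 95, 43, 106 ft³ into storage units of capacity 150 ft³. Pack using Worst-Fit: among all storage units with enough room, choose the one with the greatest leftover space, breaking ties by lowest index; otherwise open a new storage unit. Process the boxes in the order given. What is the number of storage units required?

storage unit 1: place 12 ft³, 138 ft³ left
storage unit 1: place 28 ft³, 110 ft³ left
storage unit 1: place 83 ft³, 27 ft³ left
storage unit 2: place 87 ft³, 63 ft³ left
storage unit 3: place 111 ft³, 39 ft³ left
storage unit 2: place 12 ft³, 51 ft³ left
storage unit 4: place 95 ft³, 55 ft³ left
storage unit 4: place 44 ft³, 11 ft³ left
storage unit 2: place 14 ft³, 37 ft³ left
storage unit 5: place 95 ft³, 55 ft³ left
storage unit 5: place 43 ft³, 12 ft³ left
storage unit 6: place 106 ft³, 44 ft³ left

6 storage units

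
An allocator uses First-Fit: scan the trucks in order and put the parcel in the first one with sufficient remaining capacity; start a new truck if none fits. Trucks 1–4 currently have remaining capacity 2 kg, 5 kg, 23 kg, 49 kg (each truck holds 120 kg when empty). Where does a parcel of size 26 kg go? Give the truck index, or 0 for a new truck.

4

Trucks with room: truck 4 (49 kg).
The first with room is truck 4.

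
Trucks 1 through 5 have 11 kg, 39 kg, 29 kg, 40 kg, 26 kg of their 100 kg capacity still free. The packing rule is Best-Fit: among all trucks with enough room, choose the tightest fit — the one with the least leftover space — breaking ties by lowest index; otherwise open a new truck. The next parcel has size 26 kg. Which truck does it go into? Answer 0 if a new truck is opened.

5

Trucks with room: truck 2 (39 kg), truck 3 (29 kg), truck 4 (40 kg), truck 5 (26 kg).
Tightest fit is truck 5 with 26 kg free.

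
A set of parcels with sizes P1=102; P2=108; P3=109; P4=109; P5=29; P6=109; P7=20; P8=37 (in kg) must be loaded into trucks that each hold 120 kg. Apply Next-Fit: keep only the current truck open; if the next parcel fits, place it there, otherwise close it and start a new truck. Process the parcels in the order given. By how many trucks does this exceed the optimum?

Next-Fit: [102] [108] [109] [109] [29] [109] [20,37] → 7 trucks.
Total size 623 kg; any packing needs at least ⌈623/120⌉ = 6 trucks.
An optimal packing achieves that bound: [109] [109] [109] [108] [102] [37,29,20] → 6 trucks.
Excess: 7 − 6 = 1.

1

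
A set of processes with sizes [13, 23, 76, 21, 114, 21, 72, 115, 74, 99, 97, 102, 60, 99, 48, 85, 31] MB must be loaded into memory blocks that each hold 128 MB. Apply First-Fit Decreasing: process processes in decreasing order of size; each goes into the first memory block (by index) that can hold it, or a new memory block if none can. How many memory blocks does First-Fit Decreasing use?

Sorted descending: 115, 114, 102, 99, 99, 97, 85, 76, 74, 72, 60, 48, 31, 23, 21, 21, 13.
115 MB → memory block 1 (remaining 13 MB)
114 MB → memory block 2 (remaining 14 MB)
102 MB → memory block 3 (remaining 26 MB)
99 MB → memory block 4 (remaining 29 MB)
99 MB → memory block 5 (remaining 29 MB)
97 MB → memory block 6 (remaining 31 MB)
85 MB → memory block 7 (remaining 43 MB)
76 MB → memory block 8 (remaining 52 MB)
74 MB → memory block 9 (remaining 54 MB)
72 MB → memory block 10 (remaining 56 MB)
60 MB → memory block 11 (remaining 68 MB)
48 MB → memory block 8 (remaining 4 MB)
31 MB → memory block 6 (remaining 0 MB)
23 MB → memory block 3 (remaining 3 MB)
21 MB → memory block 4 (remaining 8 MB)
21 MB → memory block 5 (remaining 8 MB)
13 MB → memory block 1 (remaining 0 MB)

11 memory blocks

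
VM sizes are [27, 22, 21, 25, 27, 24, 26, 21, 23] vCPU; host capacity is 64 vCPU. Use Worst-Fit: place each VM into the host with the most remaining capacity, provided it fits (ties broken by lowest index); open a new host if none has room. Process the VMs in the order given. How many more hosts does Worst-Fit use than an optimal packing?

1

Worst-Fit: [27,22] [21,25] [27,24] [26,21] [23] → 5 hosts.
Total size 216 vCPU; any packing needs at least ⌈216/64⌉ = 4 hosts.
An optimal packing achieves that bound: [27,27] [26,25] [24,23] [22,21,21] → 4 hosts.
Excess: 5 − 4 = 1.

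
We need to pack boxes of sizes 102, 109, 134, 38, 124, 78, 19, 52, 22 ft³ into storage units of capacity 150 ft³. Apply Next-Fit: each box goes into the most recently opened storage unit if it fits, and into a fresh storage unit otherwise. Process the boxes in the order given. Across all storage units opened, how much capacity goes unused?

Put 102 ft³ in storage unit 1; 48 ft³ remain.
Put 109 ft³ in storage unit 2; 41 ft³ remain.
Put 134 ft³ in storage unit 3; 16 ft³ remain.
Put 38 ft³ in storage unit 4; 112 ft³ remain.
Put 124 ft³ in storage unit 5; 26 ft³ remain.
Put 78 ft³ in storage unit 6; 72 ft³ remain.
Put 19 ft³ in storage unit 6; 53 ft³ remain.
Put 52 ft³ in storage unit 6; 1 ft³ remain.
Put 22 ft³ in storage unit 7; 128 ft³ remain.
7 storage units × 150 ft³ = 1050 ft³; used 678 ft³; unused 372 ft³.

372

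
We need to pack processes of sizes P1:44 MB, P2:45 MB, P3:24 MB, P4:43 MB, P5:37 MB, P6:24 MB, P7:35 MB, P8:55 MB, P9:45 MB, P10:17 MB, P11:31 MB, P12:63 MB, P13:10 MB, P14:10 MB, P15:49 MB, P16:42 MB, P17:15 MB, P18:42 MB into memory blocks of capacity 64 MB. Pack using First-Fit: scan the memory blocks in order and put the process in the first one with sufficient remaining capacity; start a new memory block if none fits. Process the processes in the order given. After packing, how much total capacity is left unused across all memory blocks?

Put P1 (44 MB) in memory block 1; 20 MB remain.
Put P2 (45 MB) in memory block 2; 19 MB remain.
Put P3 (24 MB) in memory block 3; 40 MB remain.
Put P4 (43 MB) in memory block 4; 21 MB remain.
Put P5 (37 MB) in memory block 3; 3 MB remain.
Put P6 (24 MB) in memory block 5; 40 MB remain.
Put P7 (35 MB) in memory block 5; 5 MB remain.
Put P8 (55 MB) in memory block 6; 9 MB remain.
Put P9 (45 MB) in memory block 7; 19 MB remain.
Put P10 (17 MB) in memory block 1; 3 MB remain.
Put P11 (31 MB) in memory block 8; 33 MB remain.
Put P12 (63 MB) in memory block 9; 1 MB remain.
Put P13 (10 MB) in memory block 2; 9 MB remain.
Put P14 (10 MB) in memory block 4; 11 MB remain.
Put P15 (49 MB) in memory block 10; 15 MB remain.
Put P16 (42 MB) in memory block 11; 22 MB remain.
Put P17 (15 MB) in memory block 7; 4 MB remain.
Put P18 (42 MB) in memory block 12; 22 MB remain.
12 memory blocks × 64 MB = 768 MB; used 631 MB; unused 137 MB.

137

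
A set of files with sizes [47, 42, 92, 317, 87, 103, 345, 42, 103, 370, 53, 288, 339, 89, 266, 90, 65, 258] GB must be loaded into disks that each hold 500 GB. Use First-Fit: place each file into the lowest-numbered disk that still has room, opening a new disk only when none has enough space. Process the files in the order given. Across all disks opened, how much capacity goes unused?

1004

disk 1: place 47 GB, 453 GB left
disk 1: place 42 GB, 411 GB left
disk 1: place 92 GB, 319 GB left
disk 1: place 317 GB, 2 GB left
disk 2: place 87 GB, 413 GB left
disk 2: place 103 GB, 310 GB left
disk 3: place 345 GB, 155 GB left
disk 2: place 42 GB, 268 GB left
disk 2: place 103 GB, 165 GB left
disk 4: place 370 GB, 130 GB left
disk 2: place 53 GB, 112 GB left
disk 5: place 288 GB, 212 GB left
disk 6: place 339 GB, 161 GB left
disk 2: place 89 GB, 23 GB left
disk 7: place 266 GB, 234 GB left
disk 3: place 90 GB, 65 GB left
disk 3: place 65 GB, 0 GB left
disk 8: place 258 GB, 242 GB left
8 disks × 500 GB = 4000 GB; used 2996 GB; unused 1004 GB.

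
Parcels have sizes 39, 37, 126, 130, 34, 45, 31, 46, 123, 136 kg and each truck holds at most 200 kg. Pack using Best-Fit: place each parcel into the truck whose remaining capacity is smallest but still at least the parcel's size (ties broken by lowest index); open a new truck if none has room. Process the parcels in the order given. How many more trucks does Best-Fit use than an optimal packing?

Best-Fit: [39,37,46] [126,45] [130,34,31] [123] [136] → 5 trucks.
Total size 747 kg; any packing needs at least ⌈747/200⌉ = 4 trucks.
An optimal packing achieves that bound: [136,46] [130,45] [126,39,34] [123,37,31] → 4 trucks.
Excess: 5 − 4 = 1.

1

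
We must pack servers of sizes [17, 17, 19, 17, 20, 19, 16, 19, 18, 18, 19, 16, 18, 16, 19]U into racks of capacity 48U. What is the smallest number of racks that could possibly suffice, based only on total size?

6

Total size = 17 + 17 + 19 + 17 + 20 + 19 + 16 + 19 + 18 + 18 + 19 + 16 + 18 + 16 + 19 = 268U.
⌈268 / 48⌉ = 6.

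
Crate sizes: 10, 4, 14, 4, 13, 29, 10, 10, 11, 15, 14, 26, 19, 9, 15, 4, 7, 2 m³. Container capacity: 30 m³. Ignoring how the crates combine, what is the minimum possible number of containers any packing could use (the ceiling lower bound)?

Total size = 10 + 4 + 14 + 4 + 13 + 29 + 10 + 10 + 11 + 15 + 14 + 26 + 19 + 9 + 15 + 4 + 7 + 2 = 216 m³.
⌈216 / 30⌉ = 8.

8 containers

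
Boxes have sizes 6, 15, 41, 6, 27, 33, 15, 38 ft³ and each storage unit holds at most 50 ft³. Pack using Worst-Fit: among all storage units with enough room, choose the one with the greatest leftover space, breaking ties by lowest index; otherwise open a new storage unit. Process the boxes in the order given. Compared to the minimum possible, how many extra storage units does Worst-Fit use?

1

Worst-Fit: [6,15,6,15] [41] [27] [33] [38] → 5 storage units.
Total size 181 ft³; any packing needs at least ⌈181/50⌉ = 4 storage units.
An optimal packing achieves that bound: [41,6] [38,6] [33,15] [27,15] → 4 storage units.
Excess: 5 − 4 = 1.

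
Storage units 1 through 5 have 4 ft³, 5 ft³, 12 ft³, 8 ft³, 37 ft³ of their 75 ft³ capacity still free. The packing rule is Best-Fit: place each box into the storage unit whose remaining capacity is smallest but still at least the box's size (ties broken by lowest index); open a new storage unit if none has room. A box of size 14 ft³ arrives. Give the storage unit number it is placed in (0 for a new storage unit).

Storage units with room: storage unit 5 (37 ft³).
Tightest fit is storage unit 5 with 37 ft³ free.

5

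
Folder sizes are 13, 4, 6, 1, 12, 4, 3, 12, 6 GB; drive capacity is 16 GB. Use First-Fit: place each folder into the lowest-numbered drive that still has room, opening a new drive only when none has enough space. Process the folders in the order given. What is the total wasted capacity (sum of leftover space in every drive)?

19

Put 13 GB in drive 1; 3 GB remain.
Put 4 GB in drive 2; 12 GB remain.
Put 6 GB in drive 2; 6 GB remain.
Put 1 GB in drive 1; 2 GB remain.
Put 12 GB in drive 3; 4 GB remain.
Put 4 GB in drive 2; 2 GB remain.
Put 3 GB in drive 3; 1 GB remain.
Put 12 GB in drive 4; 4 GB remain.
Put 6 GB in drive 5; 10 GB remain.
5 drives × 16 GB = 80 GB; used 61 GB; unused 19 GB.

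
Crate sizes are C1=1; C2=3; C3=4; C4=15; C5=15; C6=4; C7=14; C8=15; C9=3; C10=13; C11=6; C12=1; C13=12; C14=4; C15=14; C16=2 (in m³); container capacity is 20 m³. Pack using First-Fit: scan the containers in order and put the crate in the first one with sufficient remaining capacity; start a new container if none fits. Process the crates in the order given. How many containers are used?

8

Put C1 (1 m³) in container 1; 19 m³ remain.
Put C2 (3 m³) in container 1; 16 m³ remain.
Put C3 (4 m³) in container 1; 12 m³ remain.
Put C4 (15 m³) in container 2; 5 m³ remain.
Put C5 (15 m³) in container 3; 5 m³ remain.
Put C6 (4 m³) in container 1; 8 m³ remain.
Put C7 (14 m³) in container 4; 6 m³ remain.
Put C8 (15 m³) in container 5; 5 m³ remain.
Put C9 (3 m³) in container 1; 5 m³ remain.
Put C10 (13 m³) in container 6; 7 m³ remain.
Put C11 (6 m³) in container 4; 0 m³ remain.
Put C12 (1 m³) in container 1; 4 m³ remain.
Put C13 (12 m³) in container 7; 8 m³ remain.
Put C14 (4 m³) in container 1; 0 m³ remain.
Put C15 (14 m³) in container 8; 6 m³ remain.
Put C16 (2 m³) in container 2; 3 m³ remain.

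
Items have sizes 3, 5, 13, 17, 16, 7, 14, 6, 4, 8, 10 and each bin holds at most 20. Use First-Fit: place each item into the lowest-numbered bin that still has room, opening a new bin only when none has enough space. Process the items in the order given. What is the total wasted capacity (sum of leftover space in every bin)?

bin 1: place 3, 17 left
bin 1: place 5, 12 left
bin 2: place 13, 7 left
bin 3: place 17, 3 left
bin 4: place 16, 4 left
bin 1: place 7, 5 left
bin 5: place 14, 6 left
bin 2: place 6, 1 left
bin 1: place 4, 1 left
bin 6: place 8, 12 left
bin 6: place 10, 2 left
6 bins × 20 = 120; used 103; unused 17.

17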